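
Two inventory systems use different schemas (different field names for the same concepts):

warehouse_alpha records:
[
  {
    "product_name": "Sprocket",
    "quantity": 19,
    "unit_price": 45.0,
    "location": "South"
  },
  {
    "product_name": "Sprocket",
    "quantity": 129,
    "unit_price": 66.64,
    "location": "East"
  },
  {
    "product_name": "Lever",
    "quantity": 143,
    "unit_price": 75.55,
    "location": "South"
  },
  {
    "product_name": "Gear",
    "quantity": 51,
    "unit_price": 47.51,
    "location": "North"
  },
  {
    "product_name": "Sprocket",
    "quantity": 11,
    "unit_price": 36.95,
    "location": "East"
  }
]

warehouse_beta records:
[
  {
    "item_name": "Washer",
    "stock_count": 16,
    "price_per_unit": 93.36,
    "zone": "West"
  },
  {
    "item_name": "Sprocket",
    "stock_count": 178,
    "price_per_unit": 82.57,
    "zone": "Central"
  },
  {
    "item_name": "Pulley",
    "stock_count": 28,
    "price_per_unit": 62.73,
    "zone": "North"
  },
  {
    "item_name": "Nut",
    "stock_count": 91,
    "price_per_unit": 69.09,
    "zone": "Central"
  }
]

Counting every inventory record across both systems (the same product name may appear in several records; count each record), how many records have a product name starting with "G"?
1

Schema mapping: "product_name" (warehouse_alpha) = "item_name" (warehouse_beta) = product name

Records with product name starting with "G" in warehouse_alpha: 1
Records with product name starting with "G" in warehouse_beta: 0

Total: 1 + 0 = 1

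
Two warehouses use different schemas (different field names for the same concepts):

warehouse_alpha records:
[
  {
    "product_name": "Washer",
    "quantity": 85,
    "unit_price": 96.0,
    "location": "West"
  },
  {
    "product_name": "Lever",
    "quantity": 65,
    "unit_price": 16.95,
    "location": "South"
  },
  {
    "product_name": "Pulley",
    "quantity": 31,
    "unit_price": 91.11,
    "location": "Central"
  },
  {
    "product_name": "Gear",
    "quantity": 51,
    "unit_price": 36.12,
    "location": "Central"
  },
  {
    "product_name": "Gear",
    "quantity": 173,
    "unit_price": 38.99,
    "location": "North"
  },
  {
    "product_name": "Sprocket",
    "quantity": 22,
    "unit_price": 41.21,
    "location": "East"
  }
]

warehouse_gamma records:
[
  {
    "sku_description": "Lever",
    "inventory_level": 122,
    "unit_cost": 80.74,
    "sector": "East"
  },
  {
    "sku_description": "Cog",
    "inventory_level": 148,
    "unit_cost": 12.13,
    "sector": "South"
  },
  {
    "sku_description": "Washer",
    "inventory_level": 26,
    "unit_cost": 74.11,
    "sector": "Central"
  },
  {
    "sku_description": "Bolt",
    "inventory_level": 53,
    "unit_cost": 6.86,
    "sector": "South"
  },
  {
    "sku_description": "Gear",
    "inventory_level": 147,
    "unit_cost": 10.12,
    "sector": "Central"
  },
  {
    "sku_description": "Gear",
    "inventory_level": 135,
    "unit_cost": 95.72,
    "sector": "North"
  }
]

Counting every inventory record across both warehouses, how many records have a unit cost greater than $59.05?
5

Schema mapping: "unit_price" (warehouse_alpha) = "unit_cost" (warehouse_gamma) = unit cost

Records > $59.05 in warehouse_alpha: 2
Records > $59.05 in warehouse_gamma: 3

Total count: 2 + 3 = 5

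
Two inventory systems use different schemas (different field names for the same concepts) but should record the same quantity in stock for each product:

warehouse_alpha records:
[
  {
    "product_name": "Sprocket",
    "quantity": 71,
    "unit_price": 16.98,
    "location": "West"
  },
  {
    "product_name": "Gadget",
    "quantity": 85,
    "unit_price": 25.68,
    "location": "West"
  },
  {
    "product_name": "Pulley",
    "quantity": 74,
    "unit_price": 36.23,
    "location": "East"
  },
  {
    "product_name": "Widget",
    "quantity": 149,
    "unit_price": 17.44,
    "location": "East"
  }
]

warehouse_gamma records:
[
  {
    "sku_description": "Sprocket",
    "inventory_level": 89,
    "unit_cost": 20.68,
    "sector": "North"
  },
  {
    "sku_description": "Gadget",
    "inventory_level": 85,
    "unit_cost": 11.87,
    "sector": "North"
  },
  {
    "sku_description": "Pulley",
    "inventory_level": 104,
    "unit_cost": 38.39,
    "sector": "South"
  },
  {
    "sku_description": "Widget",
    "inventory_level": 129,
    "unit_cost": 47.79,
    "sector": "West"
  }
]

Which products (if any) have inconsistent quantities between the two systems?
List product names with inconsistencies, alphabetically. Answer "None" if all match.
Pulley, Sprocket, Widget

Schema mappings:
- "product_name" (warehouse_alpha) = "sku_description" (warehouse_gamma) = product name
- "quantity" (warehouse_alpha) = "inventory_level" (warehouse_gamma) = quantity

Comparison:
  Sprocket: 71 vs 89 - MISMATCH
  Gadget: 85 vs 85 - MATCH
  Pulley: 74 vs 104 - MISMATCH
  Widget: 149 vs 129 - MISMATCH

Products with inconsistencies: Pulley, Sprocket, Widget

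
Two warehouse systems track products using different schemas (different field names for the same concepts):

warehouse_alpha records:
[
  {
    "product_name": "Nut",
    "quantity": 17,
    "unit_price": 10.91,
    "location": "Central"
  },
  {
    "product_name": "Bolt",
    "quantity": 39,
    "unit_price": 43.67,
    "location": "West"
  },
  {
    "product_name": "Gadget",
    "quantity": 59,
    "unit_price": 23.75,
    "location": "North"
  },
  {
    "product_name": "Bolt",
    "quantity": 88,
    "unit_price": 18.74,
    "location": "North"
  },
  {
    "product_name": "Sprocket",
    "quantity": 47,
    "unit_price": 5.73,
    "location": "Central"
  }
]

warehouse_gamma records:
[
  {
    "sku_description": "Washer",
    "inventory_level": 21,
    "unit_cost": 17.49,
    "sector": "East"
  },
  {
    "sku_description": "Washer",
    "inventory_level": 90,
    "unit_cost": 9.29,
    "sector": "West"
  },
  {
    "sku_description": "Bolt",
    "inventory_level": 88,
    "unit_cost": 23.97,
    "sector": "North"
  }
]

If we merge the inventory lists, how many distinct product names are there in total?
5

Schema mapping: "product_name" (warehouse_alpha) = "sku_description" (warehouse_gamma) = product name

Products in warehouse_alpha: ['Bolt', 'Gadget', 'Nut', 'Sprocket']
Products in warehouse_gamma: ['Bolt', 'Washer']

Union (unique products): ['Bolt', 'Gadget', 'Nut', 'Sprocket', 'Washer']
Count: 5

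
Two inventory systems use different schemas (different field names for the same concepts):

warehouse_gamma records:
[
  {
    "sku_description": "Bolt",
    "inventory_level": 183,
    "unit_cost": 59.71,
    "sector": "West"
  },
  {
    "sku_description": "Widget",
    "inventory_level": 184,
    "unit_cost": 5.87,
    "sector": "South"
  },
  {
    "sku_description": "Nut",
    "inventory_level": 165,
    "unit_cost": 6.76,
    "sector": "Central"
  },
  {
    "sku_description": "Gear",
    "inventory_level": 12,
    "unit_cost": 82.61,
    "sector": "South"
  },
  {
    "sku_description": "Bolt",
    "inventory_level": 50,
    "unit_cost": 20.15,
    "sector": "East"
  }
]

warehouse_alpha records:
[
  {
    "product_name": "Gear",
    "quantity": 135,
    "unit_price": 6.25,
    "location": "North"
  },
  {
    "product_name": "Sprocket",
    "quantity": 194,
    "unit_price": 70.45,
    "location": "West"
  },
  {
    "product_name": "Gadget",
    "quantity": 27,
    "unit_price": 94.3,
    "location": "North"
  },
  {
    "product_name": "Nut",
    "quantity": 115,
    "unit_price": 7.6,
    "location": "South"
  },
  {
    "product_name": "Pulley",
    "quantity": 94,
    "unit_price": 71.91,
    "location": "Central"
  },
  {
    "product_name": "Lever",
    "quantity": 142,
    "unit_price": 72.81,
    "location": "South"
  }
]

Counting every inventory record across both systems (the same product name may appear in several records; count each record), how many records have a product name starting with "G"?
3

Schema mapping: "sku_description" (warehouse_gamma) = "product_name" (warehouse_alpha) = product name

Records with product name starting with "G" in warehouse_gamma: 1
Records with product name starting with "G" in warehouse_alpha: 2

Total: 1 + 2 = 3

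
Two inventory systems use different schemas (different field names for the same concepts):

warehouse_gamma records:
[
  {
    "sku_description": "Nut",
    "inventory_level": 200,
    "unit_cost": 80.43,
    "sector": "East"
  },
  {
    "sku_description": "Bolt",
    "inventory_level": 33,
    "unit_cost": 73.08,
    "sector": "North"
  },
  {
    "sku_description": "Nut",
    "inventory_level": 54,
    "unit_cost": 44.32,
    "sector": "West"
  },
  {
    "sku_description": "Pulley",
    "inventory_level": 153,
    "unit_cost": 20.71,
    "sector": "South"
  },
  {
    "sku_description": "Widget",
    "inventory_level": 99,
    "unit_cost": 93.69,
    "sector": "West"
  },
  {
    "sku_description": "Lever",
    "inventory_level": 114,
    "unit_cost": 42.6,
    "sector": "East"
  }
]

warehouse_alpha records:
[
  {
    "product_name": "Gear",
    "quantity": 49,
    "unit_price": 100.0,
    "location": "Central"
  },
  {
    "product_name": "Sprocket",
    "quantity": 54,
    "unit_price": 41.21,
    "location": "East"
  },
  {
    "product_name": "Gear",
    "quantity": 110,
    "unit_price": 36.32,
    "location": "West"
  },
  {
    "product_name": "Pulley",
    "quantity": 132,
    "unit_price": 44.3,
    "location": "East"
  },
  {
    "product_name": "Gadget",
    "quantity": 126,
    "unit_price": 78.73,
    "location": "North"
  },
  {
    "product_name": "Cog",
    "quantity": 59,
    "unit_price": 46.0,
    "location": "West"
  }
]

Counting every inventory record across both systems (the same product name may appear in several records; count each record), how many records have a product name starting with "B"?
1

Schema mapping: "sku_description" (warehouse_gamma) = "product_name" (warehouse_alpha) = product name

Records with product name starting with "B" in warehouse_gamma: 1
Records with product name starting with "B" in warehouse_alpha: 0

Total: 1 + 0 = 1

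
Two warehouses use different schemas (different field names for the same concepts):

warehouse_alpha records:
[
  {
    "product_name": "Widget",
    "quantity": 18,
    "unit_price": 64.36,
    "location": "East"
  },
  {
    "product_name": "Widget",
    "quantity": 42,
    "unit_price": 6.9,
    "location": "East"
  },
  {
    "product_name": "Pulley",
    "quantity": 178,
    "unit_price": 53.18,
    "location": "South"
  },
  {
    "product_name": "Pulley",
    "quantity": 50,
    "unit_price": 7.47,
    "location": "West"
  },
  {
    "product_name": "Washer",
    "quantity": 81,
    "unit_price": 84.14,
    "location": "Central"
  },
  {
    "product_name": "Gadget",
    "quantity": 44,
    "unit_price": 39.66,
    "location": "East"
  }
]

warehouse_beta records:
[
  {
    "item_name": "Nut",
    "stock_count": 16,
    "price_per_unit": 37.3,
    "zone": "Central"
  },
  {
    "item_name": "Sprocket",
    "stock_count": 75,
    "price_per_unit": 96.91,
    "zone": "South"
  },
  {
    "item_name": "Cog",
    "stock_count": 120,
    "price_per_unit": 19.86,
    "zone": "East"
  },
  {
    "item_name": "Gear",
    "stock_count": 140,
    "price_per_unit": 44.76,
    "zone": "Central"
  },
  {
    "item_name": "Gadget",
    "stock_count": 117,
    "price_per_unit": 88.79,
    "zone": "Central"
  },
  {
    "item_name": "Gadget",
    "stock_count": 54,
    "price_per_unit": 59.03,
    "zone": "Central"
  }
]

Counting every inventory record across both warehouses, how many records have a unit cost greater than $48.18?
6

Schema mapping: "unit_price" (warehouse_alpha) = "price_per_unit" (warehouse_beta) = unit cost

Records > $48.18 in warehouse_alpha: 3
Records > $48.18 in warehouse_beta: 3

Total count: 3 + 3 = 6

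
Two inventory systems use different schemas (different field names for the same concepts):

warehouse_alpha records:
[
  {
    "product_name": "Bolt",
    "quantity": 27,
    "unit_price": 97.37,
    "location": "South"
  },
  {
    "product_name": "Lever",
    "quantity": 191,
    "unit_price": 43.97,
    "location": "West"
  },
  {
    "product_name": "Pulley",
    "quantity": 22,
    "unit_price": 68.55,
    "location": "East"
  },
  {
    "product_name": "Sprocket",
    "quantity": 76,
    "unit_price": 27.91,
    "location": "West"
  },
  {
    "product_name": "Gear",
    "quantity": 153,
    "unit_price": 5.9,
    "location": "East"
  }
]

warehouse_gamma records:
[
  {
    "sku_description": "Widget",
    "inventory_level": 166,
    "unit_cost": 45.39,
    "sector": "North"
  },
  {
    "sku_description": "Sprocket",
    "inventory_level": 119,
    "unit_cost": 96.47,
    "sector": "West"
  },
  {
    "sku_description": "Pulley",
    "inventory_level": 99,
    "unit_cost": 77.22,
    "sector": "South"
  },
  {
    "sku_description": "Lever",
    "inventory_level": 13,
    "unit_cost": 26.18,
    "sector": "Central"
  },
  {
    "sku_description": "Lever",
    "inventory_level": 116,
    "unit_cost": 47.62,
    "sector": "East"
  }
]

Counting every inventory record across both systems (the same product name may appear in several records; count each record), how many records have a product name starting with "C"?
0

Schema mapping: "product_name" (warehouse_alpha) = "sku_description" (warehouse_gamma) = product name

Records with product name starting with "C" in warehouse_alpha: 0
Records with product name starting with "C" in warehouse_gamma: 0

Total: 0 + 0 = 0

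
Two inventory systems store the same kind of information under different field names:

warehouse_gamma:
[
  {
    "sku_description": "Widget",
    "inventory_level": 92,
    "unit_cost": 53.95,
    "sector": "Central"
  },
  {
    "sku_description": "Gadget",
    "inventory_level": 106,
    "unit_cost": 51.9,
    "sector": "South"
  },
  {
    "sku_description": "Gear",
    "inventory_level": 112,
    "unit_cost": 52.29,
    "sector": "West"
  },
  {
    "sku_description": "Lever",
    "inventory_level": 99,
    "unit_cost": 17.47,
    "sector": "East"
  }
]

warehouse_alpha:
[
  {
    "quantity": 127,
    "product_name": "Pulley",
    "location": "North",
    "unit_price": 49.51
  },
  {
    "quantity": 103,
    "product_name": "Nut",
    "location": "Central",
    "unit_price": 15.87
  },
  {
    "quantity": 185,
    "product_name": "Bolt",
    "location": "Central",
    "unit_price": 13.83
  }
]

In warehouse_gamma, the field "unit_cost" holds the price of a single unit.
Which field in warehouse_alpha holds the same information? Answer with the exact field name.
unit_price

In warehouse_gamma, "unit_cost" holds the price of a single unit.
The fields in warehouse_alpha are: "quantity", "product_name", "location", "unit_price".
"unit_price" is the match: the name refers to the same concept and its values are decimal currency amounts (e.g. 49.51, 15.87).
The other fields ("quantity", "product_name", "location") hold different kinds of data.

So "unit_cost" in warehouse_gamma corresponds to "unit_price" in warehouse_alpha.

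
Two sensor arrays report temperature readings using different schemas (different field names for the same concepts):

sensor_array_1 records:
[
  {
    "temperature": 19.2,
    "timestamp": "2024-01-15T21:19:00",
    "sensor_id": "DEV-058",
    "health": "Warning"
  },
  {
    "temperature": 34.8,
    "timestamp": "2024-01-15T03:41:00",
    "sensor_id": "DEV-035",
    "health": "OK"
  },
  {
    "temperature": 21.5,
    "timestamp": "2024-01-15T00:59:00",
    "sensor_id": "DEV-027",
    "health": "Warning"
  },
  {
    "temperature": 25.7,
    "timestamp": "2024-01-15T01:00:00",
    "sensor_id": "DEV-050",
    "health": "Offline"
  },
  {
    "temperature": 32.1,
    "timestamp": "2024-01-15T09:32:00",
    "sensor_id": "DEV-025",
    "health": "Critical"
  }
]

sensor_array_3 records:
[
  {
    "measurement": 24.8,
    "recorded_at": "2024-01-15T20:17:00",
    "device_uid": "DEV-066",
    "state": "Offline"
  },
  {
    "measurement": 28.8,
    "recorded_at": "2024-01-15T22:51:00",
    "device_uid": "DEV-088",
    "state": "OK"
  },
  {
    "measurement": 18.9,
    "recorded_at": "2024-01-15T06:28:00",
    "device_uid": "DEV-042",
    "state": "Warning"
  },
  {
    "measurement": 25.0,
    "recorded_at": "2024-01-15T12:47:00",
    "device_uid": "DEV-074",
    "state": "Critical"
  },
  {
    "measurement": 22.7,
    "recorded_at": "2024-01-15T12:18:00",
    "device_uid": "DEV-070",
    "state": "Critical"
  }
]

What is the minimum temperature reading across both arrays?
18.9

Schema mapping: "temperature" (sensor_array_1) = "measurement" (sensor_array_3) = temperature reading

Minimum in sensor_array_1: 19.2
Minimum in sensor_array_3: 18.9

Overall minimum: min(19.2, 18.9) = 18.9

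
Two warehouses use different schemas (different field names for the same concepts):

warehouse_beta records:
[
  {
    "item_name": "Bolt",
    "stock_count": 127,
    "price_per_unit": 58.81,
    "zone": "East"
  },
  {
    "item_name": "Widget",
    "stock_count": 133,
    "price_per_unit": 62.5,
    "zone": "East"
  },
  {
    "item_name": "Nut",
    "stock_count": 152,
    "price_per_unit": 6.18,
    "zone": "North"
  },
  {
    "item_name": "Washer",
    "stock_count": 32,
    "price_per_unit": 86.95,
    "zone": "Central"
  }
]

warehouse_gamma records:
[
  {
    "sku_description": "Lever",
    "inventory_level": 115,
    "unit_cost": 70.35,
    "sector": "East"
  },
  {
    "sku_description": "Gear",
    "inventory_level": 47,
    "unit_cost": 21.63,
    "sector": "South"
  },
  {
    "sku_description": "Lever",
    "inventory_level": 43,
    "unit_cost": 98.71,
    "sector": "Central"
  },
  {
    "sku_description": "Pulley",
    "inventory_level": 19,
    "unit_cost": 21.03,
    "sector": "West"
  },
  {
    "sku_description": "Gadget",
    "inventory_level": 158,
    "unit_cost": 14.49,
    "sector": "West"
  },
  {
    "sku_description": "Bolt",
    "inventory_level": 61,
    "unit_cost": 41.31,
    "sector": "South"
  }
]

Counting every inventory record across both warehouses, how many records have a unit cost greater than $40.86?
6

Schema mapping: "price_per_unit" (warehouse_beta) = "unit_cost" (warehouse_gamma) = unit cost

Records > $40.86 in warehouse_beta: 3
Records > $40.86 in warehouse_gamma: 3

Total count: 3 + 3 = 6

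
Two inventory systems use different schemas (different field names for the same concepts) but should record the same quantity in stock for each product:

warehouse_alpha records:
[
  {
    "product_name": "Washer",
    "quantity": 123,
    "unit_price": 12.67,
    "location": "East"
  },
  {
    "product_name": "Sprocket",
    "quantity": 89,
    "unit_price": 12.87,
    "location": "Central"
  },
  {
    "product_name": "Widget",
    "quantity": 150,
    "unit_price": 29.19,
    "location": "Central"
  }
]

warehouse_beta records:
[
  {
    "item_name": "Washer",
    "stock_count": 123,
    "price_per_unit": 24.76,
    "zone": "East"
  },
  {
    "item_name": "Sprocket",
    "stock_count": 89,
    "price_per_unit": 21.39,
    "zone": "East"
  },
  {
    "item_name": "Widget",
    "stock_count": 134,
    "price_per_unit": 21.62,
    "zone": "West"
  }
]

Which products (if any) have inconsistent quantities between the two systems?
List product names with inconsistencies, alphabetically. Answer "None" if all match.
Widget

Schema mappings:
- "product_name" (warehouse_alpha) = "item_name" (warehouse_beta) = product name
- "quantity" (warehouse_alpha) = "stock_count" (warehouse_beta) = quantity

Comparison:
  Washer: 123 vs 123 - MATCH
  Sprocket: 89 vs 89 - MATCH
  Widget: 150 vs 134 - MISMATCH

Products with inconsistencies: Widget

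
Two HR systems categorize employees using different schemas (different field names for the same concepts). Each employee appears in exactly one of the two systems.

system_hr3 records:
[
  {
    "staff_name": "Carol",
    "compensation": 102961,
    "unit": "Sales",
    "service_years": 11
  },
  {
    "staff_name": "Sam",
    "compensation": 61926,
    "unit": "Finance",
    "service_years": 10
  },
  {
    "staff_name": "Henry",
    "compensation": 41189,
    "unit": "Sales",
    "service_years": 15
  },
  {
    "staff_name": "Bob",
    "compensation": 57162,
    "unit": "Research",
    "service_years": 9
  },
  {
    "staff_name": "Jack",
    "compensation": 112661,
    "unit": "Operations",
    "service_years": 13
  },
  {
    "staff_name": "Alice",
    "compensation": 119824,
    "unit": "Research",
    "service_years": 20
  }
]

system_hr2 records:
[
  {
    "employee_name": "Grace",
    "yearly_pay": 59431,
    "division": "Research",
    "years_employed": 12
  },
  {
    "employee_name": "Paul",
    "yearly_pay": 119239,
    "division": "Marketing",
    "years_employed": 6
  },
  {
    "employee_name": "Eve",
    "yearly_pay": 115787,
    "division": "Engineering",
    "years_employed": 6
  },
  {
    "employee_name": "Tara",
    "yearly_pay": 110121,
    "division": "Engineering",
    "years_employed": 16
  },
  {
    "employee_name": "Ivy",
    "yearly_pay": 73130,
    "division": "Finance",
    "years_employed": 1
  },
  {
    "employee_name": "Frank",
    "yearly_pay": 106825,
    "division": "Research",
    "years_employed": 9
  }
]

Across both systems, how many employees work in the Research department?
4

Schema mapping: "unit" (system_hr3) = "division" (system_hr2) = department

Research employees in system_hr3: 2
Research employees in system_hr2: 2

Total in Research: 2 + 2 = 4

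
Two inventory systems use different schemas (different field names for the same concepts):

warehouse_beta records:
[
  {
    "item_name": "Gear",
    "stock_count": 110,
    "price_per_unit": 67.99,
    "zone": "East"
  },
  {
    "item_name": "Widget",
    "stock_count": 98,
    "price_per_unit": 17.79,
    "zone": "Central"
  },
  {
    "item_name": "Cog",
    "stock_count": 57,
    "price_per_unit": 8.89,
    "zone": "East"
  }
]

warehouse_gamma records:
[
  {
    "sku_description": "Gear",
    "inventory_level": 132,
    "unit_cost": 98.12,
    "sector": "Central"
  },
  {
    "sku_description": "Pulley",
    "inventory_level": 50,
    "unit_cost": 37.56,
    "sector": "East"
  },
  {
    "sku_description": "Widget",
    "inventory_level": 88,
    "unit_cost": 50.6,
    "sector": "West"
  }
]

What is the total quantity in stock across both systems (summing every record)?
535

To reconcile these schemas, identify the field holding the quantity in stock in each system:
1. In warehouse_beta it is "stock_count"
2. In warehouse_gamma it is "inventory_level"

From warehouse_beta: 110 + 98 + 57 = 265
From warehouse_gamma: 132 + 50 + 88 = 270

Total: 265 + 270 = 535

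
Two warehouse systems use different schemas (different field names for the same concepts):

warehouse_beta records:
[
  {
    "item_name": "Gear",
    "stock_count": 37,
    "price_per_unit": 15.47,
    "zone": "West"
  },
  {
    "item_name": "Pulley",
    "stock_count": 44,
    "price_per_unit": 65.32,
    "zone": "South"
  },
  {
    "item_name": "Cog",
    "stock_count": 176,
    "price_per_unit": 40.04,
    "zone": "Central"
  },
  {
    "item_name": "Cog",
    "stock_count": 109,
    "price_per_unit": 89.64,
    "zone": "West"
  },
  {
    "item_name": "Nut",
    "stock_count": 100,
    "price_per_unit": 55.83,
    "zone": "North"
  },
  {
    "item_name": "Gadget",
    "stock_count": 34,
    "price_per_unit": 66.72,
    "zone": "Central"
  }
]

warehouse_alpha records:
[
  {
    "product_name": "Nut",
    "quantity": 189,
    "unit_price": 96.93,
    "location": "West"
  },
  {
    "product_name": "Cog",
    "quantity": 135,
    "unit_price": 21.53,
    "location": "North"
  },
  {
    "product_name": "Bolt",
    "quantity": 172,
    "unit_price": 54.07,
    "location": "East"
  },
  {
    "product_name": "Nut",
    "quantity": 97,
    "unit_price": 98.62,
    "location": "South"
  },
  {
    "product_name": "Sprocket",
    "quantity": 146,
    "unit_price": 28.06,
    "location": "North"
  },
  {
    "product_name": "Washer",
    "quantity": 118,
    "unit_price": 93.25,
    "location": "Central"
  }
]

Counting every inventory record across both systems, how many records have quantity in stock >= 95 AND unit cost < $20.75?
0

Schema mappings:
- "stock_count" (warehouse_beta) = "quantity" (warehouse_alpha) = quantity
- "price_per_unit" (warehouse_beta) = "unit_price" (warehouse_alpha) = unit cost

Records meeting both conditions in warehouse_beta: 0
Records meeting both conditions in warehouse_alpha: 0

Total: 0 + 0 = 0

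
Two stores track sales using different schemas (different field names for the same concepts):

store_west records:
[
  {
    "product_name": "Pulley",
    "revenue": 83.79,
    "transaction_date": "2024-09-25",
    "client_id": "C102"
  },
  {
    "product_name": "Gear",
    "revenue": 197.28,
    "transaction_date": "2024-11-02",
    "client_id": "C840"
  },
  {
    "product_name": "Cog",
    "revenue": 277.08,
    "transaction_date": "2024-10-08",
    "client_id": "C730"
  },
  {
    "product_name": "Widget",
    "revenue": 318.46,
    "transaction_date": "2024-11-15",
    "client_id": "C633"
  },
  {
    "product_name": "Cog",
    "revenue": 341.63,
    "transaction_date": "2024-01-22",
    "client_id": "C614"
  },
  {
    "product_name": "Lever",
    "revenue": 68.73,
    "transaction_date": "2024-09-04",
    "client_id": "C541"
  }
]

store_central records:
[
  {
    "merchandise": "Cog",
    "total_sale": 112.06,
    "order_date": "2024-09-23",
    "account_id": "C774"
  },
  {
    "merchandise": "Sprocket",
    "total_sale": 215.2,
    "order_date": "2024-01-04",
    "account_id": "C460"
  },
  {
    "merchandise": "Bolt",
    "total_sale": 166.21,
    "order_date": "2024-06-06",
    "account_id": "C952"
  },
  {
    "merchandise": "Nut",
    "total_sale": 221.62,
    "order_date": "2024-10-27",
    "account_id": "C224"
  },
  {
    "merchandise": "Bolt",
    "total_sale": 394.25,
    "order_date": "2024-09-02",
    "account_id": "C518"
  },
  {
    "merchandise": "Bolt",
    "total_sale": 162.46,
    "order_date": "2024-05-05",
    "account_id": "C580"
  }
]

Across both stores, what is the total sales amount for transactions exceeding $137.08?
2294.19

Schema mapping: "revenue" (store_west) = "total_sale" (store_central) = sale amount

Sum of sales > $137.08 in store_west: 1134.45
Sum of sales > $137.08 in store_central: 1159.74

Total: 1134.45 + 1159.74 = 2294.19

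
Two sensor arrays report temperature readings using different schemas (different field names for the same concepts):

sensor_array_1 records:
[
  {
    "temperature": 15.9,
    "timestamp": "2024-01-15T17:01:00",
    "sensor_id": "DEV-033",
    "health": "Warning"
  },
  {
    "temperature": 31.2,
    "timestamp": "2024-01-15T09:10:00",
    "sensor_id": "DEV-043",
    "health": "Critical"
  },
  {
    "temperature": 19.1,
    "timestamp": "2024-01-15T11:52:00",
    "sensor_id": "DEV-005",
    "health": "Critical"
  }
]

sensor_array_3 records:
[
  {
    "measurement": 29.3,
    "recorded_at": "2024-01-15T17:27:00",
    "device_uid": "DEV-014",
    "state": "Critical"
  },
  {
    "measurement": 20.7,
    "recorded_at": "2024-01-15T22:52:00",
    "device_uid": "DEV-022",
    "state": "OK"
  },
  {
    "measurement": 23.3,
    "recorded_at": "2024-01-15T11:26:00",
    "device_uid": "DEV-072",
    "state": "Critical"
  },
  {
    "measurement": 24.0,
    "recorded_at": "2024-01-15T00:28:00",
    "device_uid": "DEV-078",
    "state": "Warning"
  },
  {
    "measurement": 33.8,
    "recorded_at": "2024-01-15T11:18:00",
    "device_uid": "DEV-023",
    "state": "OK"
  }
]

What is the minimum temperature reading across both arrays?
15.9

Schema mapping: "temperature" (sensor_array_1) = "measurement" (sensor_array_3) = temperature reading

Minimum in sensor_array_1: 15.9
Minimum in sensor_array_3: 20.7

Overall minimum: min(15.9, 20.7) = 15.9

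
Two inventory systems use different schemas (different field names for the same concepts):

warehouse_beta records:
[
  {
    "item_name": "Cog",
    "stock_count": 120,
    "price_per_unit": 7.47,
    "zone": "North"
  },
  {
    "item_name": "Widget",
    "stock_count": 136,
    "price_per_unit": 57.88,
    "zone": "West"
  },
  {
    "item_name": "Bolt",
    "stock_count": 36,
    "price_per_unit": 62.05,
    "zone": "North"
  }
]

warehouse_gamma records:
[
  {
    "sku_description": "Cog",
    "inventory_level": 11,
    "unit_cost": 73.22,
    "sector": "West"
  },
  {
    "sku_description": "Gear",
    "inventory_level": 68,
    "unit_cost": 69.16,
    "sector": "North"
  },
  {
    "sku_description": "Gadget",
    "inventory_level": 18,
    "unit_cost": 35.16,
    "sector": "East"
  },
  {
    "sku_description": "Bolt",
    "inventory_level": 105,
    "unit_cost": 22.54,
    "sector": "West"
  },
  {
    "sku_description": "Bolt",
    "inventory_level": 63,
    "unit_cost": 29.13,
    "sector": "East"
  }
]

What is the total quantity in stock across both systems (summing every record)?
557

To reconcile these schemas, identify the field holding the quantity in stock in each system:
1. In warehouse_beta it is "stock_count"
2. In warehouse_gamma it is "inventory_level"

From warehouse_beta: 120 + 136 + 36 = 292
From warehouse_gamma: 11 + 68 + 18 + 105 + 63 = 265

Total: 292 + 265 = 557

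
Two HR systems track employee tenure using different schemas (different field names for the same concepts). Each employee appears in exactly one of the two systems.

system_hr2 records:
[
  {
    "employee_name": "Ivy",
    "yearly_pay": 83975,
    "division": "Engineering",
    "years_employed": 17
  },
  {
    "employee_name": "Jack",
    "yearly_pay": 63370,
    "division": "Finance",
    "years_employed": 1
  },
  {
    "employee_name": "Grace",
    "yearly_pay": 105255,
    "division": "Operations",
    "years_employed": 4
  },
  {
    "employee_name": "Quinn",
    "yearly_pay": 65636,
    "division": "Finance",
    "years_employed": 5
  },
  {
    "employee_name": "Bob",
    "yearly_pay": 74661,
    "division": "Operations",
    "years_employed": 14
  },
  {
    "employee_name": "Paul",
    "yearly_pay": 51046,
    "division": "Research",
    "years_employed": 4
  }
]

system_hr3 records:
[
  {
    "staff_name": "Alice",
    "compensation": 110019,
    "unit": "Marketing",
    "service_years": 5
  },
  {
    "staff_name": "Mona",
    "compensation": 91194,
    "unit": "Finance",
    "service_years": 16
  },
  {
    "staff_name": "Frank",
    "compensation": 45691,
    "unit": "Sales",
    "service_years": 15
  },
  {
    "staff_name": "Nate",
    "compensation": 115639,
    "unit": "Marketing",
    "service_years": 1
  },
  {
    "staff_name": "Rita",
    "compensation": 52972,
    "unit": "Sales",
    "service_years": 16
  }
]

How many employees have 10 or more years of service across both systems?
5

Reconcile schemas: "years_employed" (system_hr2) = "service_years" (system_hr3) = years of service

From system_hr2: 2 employees with >= 10 years
From system_hr3: 3 employees with >= 10 years

Total: 2 + 3 = 5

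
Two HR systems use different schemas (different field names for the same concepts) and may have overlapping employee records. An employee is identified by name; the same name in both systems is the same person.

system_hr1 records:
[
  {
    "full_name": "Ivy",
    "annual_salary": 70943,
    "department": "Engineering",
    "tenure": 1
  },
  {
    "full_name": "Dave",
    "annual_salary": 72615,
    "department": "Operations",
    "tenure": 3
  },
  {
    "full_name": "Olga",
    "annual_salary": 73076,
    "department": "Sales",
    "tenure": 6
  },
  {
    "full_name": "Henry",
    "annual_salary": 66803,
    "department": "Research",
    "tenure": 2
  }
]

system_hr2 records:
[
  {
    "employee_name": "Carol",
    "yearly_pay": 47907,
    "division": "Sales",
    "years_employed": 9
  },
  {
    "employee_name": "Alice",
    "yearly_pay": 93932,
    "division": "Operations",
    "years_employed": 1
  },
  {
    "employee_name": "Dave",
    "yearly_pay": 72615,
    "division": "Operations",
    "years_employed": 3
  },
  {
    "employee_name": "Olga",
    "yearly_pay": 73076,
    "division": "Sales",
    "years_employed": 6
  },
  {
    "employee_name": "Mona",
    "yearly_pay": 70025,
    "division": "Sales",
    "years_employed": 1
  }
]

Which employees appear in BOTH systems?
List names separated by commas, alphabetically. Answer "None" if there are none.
Dave, Olga

Schema mapping: "full_name" (system_hr1) = "employee_name" (system_hr2) = employee name

Names in system_hr1: ['Dave', 'Henry', 'Ivy', 'Olga']
Names in system_hr2: ['Alice', 'Carol', 'Dave', 'Mona', 'Olga']

Intersection: ['Dave', 'Olga']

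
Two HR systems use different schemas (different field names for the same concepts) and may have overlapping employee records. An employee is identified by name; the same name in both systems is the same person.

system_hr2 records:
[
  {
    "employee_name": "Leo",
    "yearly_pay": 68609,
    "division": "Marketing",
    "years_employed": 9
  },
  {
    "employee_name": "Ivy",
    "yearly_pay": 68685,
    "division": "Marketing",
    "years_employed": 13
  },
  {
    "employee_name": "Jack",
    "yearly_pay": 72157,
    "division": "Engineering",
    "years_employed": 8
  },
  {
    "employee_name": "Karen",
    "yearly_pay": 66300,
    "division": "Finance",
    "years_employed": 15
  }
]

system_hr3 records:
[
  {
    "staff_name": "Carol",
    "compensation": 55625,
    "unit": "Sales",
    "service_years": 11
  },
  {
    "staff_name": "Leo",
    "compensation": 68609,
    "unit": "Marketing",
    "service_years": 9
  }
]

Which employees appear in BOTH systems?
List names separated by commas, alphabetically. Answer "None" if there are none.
Leo

Schema mapping: "employee_name" (system_hr2) = "staff_name" (system_hr3) = employee name

Names in system_hr2: ['Ivy', 'Jack', 'Karen', 'Leo']
Names in system_hr3: ['Carol', 'Leo']

Intersection: ['Leo']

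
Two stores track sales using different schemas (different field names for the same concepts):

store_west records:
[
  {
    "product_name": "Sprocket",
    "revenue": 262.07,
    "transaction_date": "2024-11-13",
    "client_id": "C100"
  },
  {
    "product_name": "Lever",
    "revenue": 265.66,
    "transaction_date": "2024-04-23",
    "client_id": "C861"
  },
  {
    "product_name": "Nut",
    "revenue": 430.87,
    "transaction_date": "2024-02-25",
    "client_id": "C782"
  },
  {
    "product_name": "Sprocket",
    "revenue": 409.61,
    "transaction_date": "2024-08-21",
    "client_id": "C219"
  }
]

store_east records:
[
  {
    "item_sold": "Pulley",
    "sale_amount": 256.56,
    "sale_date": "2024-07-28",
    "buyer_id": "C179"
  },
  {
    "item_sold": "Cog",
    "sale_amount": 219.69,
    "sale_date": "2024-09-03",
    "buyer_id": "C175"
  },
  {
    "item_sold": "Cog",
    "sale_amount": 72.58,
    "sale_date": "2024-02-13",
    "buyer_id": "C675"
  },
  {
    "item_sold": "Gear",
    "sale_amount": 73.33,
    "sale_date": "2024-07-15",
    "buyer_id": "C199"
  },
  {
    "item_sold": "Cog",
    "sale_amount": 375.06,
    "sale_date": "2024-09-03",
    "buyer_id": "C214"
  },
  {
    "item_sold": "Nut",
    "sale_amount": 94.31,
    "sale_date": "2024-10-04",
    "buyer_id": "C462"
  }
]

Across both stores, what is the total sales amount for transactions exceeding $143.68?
2219.52

Schema mapping: "revenue" (store_west) = "sale_amount" (store_east) = sale amount

Sum of sales > $143.68 in store_west: 1368.21
Sum of sales > $143.68 in store_east: 851.31

Total: 1368.21 + 851.31 = 2219.52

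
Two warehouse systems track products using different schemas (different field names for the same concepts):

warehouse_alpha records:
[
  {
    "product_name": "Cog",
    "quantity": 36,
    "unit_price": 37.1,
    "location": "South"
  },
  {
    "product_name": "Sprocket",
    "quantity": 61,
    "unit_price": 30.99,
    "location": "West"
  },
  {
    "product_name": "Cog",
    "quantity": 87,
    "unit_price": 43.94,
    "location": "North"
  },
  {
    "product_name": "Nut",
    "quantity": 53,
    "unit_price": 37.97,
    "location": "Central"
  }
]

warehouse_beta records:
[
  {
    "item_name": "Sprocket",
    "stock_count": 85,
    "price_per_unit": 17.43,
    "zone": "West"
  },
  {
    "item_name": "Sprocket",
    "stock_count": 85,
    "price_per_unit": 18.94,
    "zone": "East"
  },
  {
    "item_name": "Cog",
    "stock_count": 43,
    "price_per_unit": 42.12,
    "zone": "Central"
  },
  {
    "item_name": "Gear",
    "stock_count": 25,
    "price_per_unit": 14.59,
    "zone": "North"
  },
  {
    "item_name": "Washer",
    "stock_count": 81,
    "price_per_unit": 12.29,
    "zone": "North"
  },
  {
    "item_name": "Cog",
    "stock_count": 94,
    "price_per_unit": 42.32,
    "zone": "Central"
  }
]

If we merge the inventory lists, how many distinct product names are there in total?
5

Schema mapping: "product_name" (warehouse_alpha) = "item_name" (warehouse_beta) = product name

Products in warehouse_alpha: ['Cog', 'Nut', 'Sprocket']
Products in warehouse_beta: ['Cog', 'Gear', 'Sprocket', 'Washer']

Union (unique products): ['Cog', 'Gear', 'Nut', 'Sprocket', 'Washer']
Count: 5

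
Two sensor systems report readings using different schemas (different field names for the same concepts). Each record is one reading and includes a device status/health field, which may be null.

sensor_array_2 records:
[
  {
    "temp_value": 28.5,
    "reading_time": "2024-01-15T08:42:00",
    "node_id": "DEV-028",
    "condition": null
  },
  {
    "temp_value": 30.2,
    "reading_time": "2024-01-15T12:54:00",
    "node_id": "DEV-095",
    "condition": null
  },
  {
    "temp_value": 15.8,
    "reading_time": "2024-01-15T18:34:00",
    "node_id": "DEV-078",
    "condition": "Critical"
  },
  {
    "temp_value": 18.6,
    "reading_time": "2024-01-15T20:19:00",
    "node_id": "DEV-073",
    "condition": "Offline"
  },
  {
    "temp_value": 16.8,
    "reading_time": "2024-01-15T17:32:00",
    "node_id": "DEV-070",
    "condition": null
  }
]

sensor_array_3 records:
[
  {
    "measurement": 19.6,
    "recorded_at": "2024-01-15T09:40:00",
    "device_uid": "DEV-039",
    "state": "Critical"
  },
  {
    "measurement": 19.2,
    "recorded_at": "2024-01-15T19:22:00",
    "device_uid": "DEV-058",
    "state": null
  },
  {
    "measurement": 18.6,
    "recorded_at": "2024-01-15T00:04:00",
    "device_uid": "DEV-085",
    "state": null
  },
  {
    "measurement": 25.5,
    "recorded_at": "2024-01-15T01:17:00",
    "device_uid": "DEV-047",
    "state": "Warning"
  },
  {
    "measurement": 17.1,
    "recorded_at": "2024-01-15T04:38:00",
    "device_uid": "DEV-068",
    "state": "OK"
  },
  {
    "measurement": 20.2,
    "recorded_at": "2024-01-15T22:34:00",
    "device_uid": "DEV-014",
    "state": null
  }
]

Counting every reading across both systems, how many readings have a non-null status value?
5

Schema mapping: "condition" (sensor_array_2) = "state" (sensor_array_3) = status

Non-null in sensor_array_2: 2
Non-null in sensor_array_3: 3

Total non-null: 2 + 3 = 5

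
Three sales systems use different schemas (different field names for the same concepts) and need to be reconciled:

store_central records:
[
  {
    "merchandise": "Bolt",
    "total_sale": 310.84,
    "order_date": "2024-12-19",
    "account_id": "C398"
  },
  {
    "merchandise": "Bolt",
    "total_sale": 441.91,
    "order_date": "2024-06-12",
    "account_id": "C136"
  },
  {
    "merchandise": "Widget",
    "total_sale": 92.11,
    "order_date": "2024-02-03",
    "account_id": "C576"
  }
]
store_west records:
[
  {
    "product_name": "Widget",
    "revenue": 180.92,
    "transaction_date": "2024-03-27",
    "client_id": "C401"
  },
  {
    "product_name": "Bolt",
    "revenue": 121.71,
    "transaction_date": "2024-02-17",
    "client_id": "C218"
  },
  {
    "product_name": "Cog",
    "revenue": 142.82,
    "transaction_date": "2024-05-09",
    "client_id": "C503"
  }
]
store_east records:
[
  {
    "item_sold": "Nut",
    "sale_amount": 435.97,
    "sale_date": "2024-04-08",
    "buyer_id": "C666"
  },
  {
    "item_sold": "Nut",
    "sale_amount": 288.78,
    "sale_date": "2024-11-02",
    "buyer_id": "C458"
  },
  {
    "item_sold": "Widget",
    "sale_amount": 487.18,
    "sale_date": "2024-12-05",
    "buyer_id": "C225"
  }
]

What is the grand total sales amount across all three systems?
2502.24

Schema reconciliation - all amount fields map to sale amount:

store_central (total_sale): 844.86
store_west (revenue): 445.45
store_east (sale_amount): 1211.93

Grand total: 2502.24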